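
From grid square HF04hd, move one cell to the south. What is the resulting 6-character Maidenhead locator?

HF04hc

Latitude subsquare d = 3; −1 → 2 = c.
The longitude characters are unchanged.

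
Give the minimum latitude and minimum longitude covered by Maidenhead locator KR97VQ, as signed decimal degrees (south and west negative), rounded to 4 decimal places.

87.6667, 39.7500

Field K=10, R=17: +10·20° lon, +17·10° lat → SW at lon 20°, lat 80°.
Square 9, 7: +9·2° lon, +7·1° lat → SW at lon 38°, lat 87°.
Subsquare v=21, q=16: +21·0.0833333° lon, +16·0.0416667° lat → SW at lon 39.75°, lat 87.6667°.
latitude 87.6667, longitude 39.7500.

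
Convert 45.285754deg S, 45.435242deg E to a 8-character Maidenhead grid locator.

LE24rr21

Add 180° to longitude and 90° to latitude: 225.43524, 44.71425.
Field: 225.43524/20 → 11 → L, 44.71425/10 → 4 → E; chars LE.
Square: 5.43524/2 → 2, 4.71425/1 → 4; chars 24.
Subsquare: 1.43524/0.0833333 → 17 → r, 0.71425/0.0416667 → 17 → r; chars rr.
Extended square: 0.01858/0.00833333 → 2, 0.00591/0.00416667 → 1; chars 21.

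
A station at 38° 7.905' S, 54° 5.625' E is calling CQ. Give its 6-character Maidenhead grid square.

LF71bu

Add 180° to longitude and 90° to latitude: 234.0938, 51.8683.
Field: 234.0938/20 → 11 → L, 51.8683/10 → 5 → F; chars LF.
Square: 14.0938/2 → 7, 1.8683/1 → 1; chars 71.
Subsquare: 0.0938/0.0833333 → 1 → b, 0.8683/0.0416667 → 20 → u; chars bu.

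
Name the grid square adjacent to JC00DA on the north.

Latitude subsquare a = 0; +1 → 1 = b.
The longitude characters are unchanged.

JC00db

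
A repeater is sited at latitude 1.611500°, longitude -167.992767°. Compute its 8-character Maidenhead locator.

Offset from 180°W / 90°S: lon 12.00723°, lat 91.61150°.
Field: 12.00723/20 → 0 → A, 91.61150/10 → 9 → J; chars AJ.
Square: 12.00723/2 → 6, 1.61150/1 → 1; chars 61.
Subsquare: 0.00723/0.0833333 → 0 → a, 0.61150/0.0416667 → 14 → o; chars ao.
Extended square: 0.00723/0.00833333 → 0, 0.02817/0.00416667 → 6; chars 06.

AJ61ao06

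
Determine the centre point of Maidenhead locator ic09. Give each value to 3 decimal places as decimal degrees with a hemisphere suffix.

Field I=8, C=2: +8·20° lon, +2·10° lat → SW at lon -20°, lat -70°.
Square 0, 9: +0·2° lon, +9·1° lat → SW at lon -20°, lat -61°.
Cell spans 2° lon × 1° lat. Centre is SW corner plus half of each.
latitude 60.500° S, longitude 19.000° W.

60.500° S, 19.000° W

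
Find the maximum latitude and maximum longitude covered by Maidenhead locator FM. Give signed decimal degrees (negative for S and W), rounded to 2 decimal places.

40.00, -60.00

Field F=5, M=12: +5·20° lon, +12·10° lat → SW at lon -80°, lat 30°.
Cell spans 20° lon × 10° lat. NE corner is SW corner plus one full cell.
latitude 40.00, longitude -60.00.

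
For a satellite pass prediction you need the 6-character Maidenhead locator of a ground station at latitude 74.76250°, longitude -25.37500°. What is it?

HQ74hs

Offset from 180°W / 90°S: lon 154.6250°, lat 164.7625°.
Field: lon ⌊154.6250/20⌋ = 7 → H; lat ⌊164.7625/10⌋ = 16 → Q.
Square: lon ⌊14.6250/2⌋ = 7; lat ⌊4.7625/1⌋ = 4.
Subsquare: lon ⌊0.6250/0.0833333⌋ = 7 → h; lat ⌊0.7625/0.0416667⌋ = 18 → s.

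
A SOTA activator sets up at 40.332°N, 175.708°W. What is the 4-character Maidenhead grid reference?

AN20

Offset from 180°W / 90°S: lon 4.29°, lat 130.33°.
Field (20°×10°, letters A–R): 4.29/20 → 0 → A, 130.33/10 → 13 → N; chars AN.
Square (2°×1°, digits 0–9): 4.29/2 → 2, 0.33/1 → 0; chars 20.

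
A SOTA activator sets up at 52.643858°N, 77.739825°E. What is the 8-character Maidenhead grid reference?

MO82up84

Shift to the Maidenhead origin (180°W, 90°S): lon 257.73982, lat 142.64386.
Field (20°×10°, letters A–R): 257.73982/20 → 12 → M, 142.64386/10 → 14 → O; chars MO.
Square (2°×1°, digits 0–9): 17.73982/2 → 8, 2.64386/1 → 2; chars 82.
Subsquare (5′×2.5′, letters a–x): 1.73982/0.0833333 → 20 → u, 0.64386/0.0416667 → 15 → p; chars up.
Extended square (30″×15″, digits 0–9): 0.07316/0.00833333 → 8, 0.01886/0.00416667 → 4; chars 84.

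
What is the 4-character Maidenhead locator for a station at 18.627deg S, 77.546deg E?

Shift to the Maidenhead origin (180°W, 90°S): lon 257.55, lat 71.37.
Field (20°×10°, letters A–R): lon ⌊257.55/20⌋ = 12 → M; lat ⌊71.37/10⌋ = 7 → H.
Square (2°×1°, digits 0–9): lon ⌊17.55/2⌋ = 8; lat ⌊1.37/1⌋ = 1.

MH81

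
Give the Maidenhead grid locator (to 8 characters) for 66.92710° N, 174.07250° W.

AP26xw12

Add 180° to longitude and 90° to latitude: 5.92750, 156.92710.
Field: lon ⌊5.92750/20⌋ = 0 → A; lat ⌊156.92710/10⌋ = 15 → P.
Square: lon ⌊5.92750/2⌋ = 2; lat ⌊6.92710/1⌋ = 6.
Subsquare: lon ⌊1.92750/0.0833333⌋ = 23 → x; lat ⌊0.92710/0.0416667⌋ = 22 → w.
Extended square: lon ⌊0.01083/0.00833333⌋ = 1; lat ⌊0.01043/0.00416667⌋ = 2.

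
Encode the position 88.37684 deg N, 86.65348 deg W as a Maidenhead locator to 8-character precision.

Shift to the Maidenhead origin (180°W, 90°S): lon 93.34652, lat 178.37684.
Field: lon ⌊93.34652/20⌋ = 4 → E; lat ⌊178.37684/10⌋ = 17 → R.
Square: lon ⌊13.34652/2⌋ = 6; lat ⌊8.37684/1⌋ = 8.
Subsquare: lon ⌊1.34652/0.0833333⌋ = 16 → q; lat ⌊0.37684/0.0416667⌋ = 9 → j.
Extended square: lon ⌊0.01319/0.00833333⌋ = 1; lat ⌊0.00184/0.00416667⌋ = 0.

ER68qj10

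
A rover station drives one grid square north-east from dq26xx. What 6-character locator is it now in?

Longitude subsquare x = 23; +1 → 24, wraps to 0 = a, carry into square.
Longitude square 2; +1 → 3.
Latitude subsquare x = 23; +1 → 24, wraps to 0 = a, carry into square.
Latitude square 6; +1 → 7.

DQ37aa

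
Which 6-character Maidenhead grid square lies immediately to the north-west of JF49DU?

JF49cv

Longitude subsquare d = 3; −1 → 2 = c.
Latitude subsquare u = 20; +1 → 21 = v.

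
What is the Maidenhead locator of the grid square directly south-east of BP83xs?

BP93ar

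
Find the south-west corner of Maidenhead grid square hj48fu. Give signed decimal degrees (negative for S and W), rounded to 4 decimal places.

Field H=7, J=9: +7·20° lon, +9·10° lat → SW at lon -40°, lat 0°.
Square 4, 8: +4·2° lon, +8·1° lat → SW at lon -32°, lat 8°.
Subsquare f=5, u=20: +5·0.0833333° lon, +20·0.0416667° lat → SW at lon -31.5833°, lat 8.83333°.
latitude 8.8333, longitude -31.5833.

8.8333, -31.5833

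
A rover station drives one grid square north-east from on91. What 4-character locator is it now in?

Longitude square 9; +1 → 10, wraps to 0, carry into field.
Longitude field O = 14; +1 → 15 = P.
Latitude square 1; +1 → 2.

PN02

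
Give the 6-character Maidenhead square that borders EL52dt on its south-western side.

EL52cs

Longitude subsquare d = 3; −1 → 2 = c.
Latitude subsquare t = 19; −1 → 18 = s.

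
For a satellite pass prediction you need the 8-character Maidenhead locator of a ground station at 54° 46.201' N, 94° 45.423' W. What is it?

EO24os94

Offset from 180°W / 90°S: lon 85.24295°, lat 144.77002°.
Field (20°×10°, letters A–R): lon ⌊85.24295/20⌋ = 4 → E; lat ⌊144.77002/10⌋ = 14 → O.
Square (2°×1°, digits 0–9): lon ⌊5.24295/2⌋ = 2; lat ⌊4.77002/1⌋ = 4.
Subsquare (5′×2.5′, letters a–x): lon ⌊1.24295/0.0833333⌋ = 14 → o; lat ⌊0.77002/0.0416667⌋ = 18 → s.
Extended square (30″×15″, digits 0–9): lon ⌊0.07628/0.00833333⌋ = 9; lat ⌊0.02002/0.00416667⌋ = 4.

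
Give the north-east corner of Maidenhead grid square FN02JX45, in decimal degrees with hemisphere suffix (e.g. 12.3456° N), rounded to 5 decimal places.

42.98333° N, 79.20833° W

Field F=5, N=13: +5·20° lon, +13·10° lat → SW at lon -80°, lat 40°.
Square 0, 2: +0·2° lon, +2·1° lat → SW at lon -80°, lat 42°.
Subsquare j=9, x=23: +9·0.0833333° lon, +23·0.0416667° lat → SW at lon -79.25°, lat 42.9583°.
Extended square 4, 5: +4·0.00833333° lon, +5·0.00416667° lat → SW at lon -79.2167°, lat 42.9792°.
Cell spans 0.00833333° lon × 0.00416667° lat. NE corner is SW corner plus one full cell.
latitude 42.98333° N, longitude 79.20833° W.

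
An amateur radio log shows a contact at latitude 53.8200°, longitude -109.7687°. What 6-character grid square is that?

DO53ct

Offset from 180°W / 90°S: lon 70.2313°, lat 143.8200°.
Field: lon ⌊70.2313/20⌋ = 3 → D; lat ⌊143.8200/10⌋ = 14 → O.
Square: lon ⌊10.2313/2⌋ = 5; lat ⌊3.8200/1⌋ = 3.
Subsquare: lon ⌊0.2313/0.0833333⌋ = 2 → c; lat ⌊0.8200/0.0416667⌋ = 19 → t.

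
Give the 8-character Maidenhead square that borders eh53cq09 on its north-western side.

EH53br90

Longitude extended square 0; −1 → -1, wraps to 9, carry into subsquare.
Longitude subsquare c = 2; −1 → 1 = b.
Latitude extended square 9; +1 → 10, wraps to 0, carry into subsquare.
Latitude subsquare q = 16; +1 → 17 = r.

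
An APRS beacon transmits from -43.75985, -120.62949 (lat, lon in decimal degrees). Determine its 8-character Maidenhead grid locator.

CE96qf47

Add 180° to longitude and 90° to latitude: 59.37051, 46.24015.
Field (20°×10°, letters A–R): 59.37051/20 → 2 → C, 46.24015/10 → 4 → E; chars CE.
Square (2°×1°, digits 0–9): 19.37051/2 → 9, 6.24015/1 → 6; chars 96.
Subsquare (5′×2.5′, letters a–x): 1.37051/0.0833333 → 16 → q, 0.24015/0.0416667 → 5 → f; chars qf.
Extended square (30″×15″, digits 0–9): 0.03718/0.00833333 → 4, 0.03182/0.00416667 → 7; chars 47.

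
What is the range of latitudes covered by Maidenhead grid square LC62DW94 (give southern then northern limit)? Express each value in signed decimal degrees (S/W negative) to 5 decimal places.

-67.06667, -67.06250

Field L=11, C=2: +11·20° lon, +2·10° lat → SW at lon 40°, lat -70°.
Square 6, 2: +6·2° lon, +2·1° lat → SW at lon 52°, lat -68°.
Subsquare d=3, w=22: +3·0.0833333° lon, +22·0.0416667° lat → SW at lon 52.25°, lat -67.0833°.
Extended square 9, 4: +9·0.00833333° lon, +4·0.00416667° lat → SW at lon 52.325°, lat -67.0667°.
Cell spans 0.00833333° lon × 0.00416667° lat.
south -67.06667, north -67.06250.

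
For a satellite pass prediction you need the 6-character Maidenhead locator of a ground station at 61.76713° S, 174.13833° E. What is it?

RC78bf

Add 180° to longitude and 90° to latitude: 354.1383, 28.2329.
Field: 354.1383/20 → 17 → R, 28.2329/10 → 2 → C; chars RC.
Square: 14.1383/2 → 7, 8.2329/1 → 8; chars 78.
Subsquare: 0.1383/0.0833333 → 1 → b, 0.2329/0.0416667 → 5 → f; chars bf.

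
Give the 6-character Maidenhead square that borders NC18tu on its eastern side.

Longitude subsquare t = 19; +1 → 20 = u.
The latitude characters are unchanged.

NC18uu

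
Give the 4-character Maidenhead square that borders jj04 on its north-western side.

Longitude square 0; −1 → -1, wraps to 9, carry into field.
Longitude field J = 9; −1 → 8 = I.
Latitude square 4; +1 → 5.

IJ95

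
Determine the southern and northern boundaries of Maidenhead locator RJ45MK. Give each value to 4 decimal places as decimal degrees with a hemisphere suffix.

Field R=17, J=9: +17·20° lon, +9·10° lat → SW at lon 160°, lat 0°.
Square 4, 5: +4·2° lon, +5·1° lat → SW at lon 168°, lat 5°.
Subsquare m=12, k=10: +12·0.0833333° lon, +10·0.0416667° lat → SW at lon 169°, lat 5.41667°.
Cell spans 0.0833333° lon × 0.0416667° lat.
south 5.4167° N, north 5.4583° N.

5.4167° N, 5.4583° N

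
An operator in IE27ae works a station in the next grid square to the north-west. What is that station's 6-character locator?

IE17xf

Longitude subsquare a = 0; −1 → -1, wraps to 23 = x, carry into square.
Longitude square 2; −1 → 1.
Latitude subsquare e = 4; +1 → 5 = f.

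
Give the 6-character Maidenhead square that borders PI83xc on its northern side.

Latitude subsquare c = 2; +1 → 3 = d.
The longitude characters are unchanged.

PI83xd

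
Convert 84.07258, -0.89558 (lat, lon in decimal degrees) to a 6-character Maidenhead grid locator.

Add 180° to longitude and 90° to latitude: 179.1044, 174.0726.
Field (20°×10°, letters A–R): 179.1044/20 → 8 → I, 174.0726/10 → 17 → R; chars IR.
Square (2°×1°, digits 0–9): 19.1044/2 → 9, 4.0726/1 → 4; chars 94.
Subsquare (5′×2.5′, letters a–x): 1.1044/0.0833333 → 13 → n, 0.0726/0.0416667 → 1 → b; chars nb.

IR94nb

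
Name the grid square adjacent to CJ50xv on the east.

CJ60av

Longitude subsquare x = 23; +1 → 24, wraps to 0 = a, carry into square.
Longitude square 5; +1 → 6.
The latitude characters are unchanged.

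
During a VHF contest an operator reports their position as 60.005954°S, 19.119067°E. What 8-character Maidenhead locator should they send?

JC99nx48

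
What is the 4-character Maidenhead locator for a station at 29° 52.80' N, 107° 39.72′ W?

DL69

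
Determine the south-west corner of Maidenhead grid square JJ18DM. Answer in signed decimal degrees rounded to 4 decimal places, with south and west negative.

Field J=9, J=9: +9·20° lon, +9·10° lat → SW at lon 0°, lat 0°.
Square 1, 8: +1·2° lon, +8·1° lat → SW at lon 2°, lat 8°.
Subsquare d=3, m=12: +3·0.0833333° lon, +12·0.0416667° lat → SW at lon 2.25°, lat 8.5°.
latitude 8.5000, longitude 2.2500.

8.5000, 2.2500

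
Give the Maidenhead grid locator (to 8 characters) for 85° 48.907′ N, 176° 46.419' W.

AR15ot75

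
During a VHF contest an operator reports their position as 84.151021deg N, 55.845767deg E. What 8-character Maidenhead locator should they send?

Shift to the Maidenhead origin (180°W, 90°S): lon 235.84577, lat 174.15102.
Field: lon ⌊235.84577/20⌋ = 11 → L; lat ⌊174.15102/10⌋ = 17 → R.
Square: lon ⌊15.84577/2⌋ = 7; lat ⌊4.15102/1⌋ = 4.
Subsquare: lon ⌊1.84577/0.0833333⌋ = 22 → w; lat ⌊0.15102/0.0416667⌋ = 3 → d.
Extended square: lon ⌊0.01243/0.00833333⌋ = 1; lat ⌊0.02602/0.00416667⌋ = 6.

LR74wd16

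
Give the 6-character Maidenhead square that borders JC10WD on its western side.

JC10vd

Longitude subsquare w = 22; −1 → 21 = v.
The latitude characters are unchanged.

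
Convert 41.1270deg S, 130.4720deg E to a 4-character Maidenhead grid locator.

PE58

Offset from 180°W / 90°S: lon 310.47°, lat 48.87°.
Field: 310.47/20 → 15 → P, 48.87/10 → 4 → E; chars PE.
Square: 10.47/2 → 5, 8.87/1 → 8; chars 58.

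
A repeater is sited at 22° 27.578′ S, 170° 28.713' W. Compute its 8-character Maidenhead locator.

Shift to the Maidenhead origin (180°W, 90°S): lon 9.52145, lat 67.54037.
Field: 9.52145/20 → 0 → A, 67.54037/10 → 6 → G; chars AG.
Square: 9.52145/2 → 4, 7.54037/1 → 7; chars 47.
Subsquare: 1.52145/0.0833333 → 18 → s, 0.54037/0.0416667 → 12 → m; chars sm.
Extended square: 0.02145/0.00833333 → 2, 0.04037/0.00416667 → 9; chars 29.

AG47sm29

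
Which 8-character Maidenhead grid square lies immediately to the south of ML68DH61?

Latitude extended square 1; −1 → 0.
The longitude characters are unchanged.

ML68dh60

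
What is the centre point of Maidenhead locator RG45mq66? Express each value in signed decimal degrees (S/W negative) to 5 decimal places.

Field R=17, G=6: +17·20° lon, +6·10° lat → SW at lon 160°, lat -30°.
Square 4, 5: +4·2° lon, +5·1° lat → SW at lon 168°, lat -25°.
Subsquare m=12, q=16: +12·0.0833333° lon, +16·0.0416667° lat → SW at lon 169°, lat -24.3333°.
Extended square 6, 6: +6·0.00833333° lon, +6·0.00416667° lat → SW at lon 169.05°, lat -24.3083°.
Cell spans 0.00833333° lon × 0.00416667° lat. Centre is SW corner plus half of each.
latitude -24.30625, longitude 169.05417.

-24.30625, 169.05417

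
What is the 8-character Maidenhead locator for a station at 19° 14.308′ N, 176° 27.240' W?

Add 180° to longitude and 90° to latitude: 3.54600, 109.23847.
Field (20°×10°, letters A–R): lon ⌊3.54600/20⌋ = 0 → A; lat ⌊109.23847/10⌋ = 10 → K.
Square (2°×1°, digits 0–9): lon ⌊3.54600/2⌋ = 1; lat ⌊9.23847/1⌋ = 9.
Subsquare (5′×2.5′, letters a–x): lon ⌊1.54600/0.0833333⌋ = 18 → s; lat ⌊0.23847/0.0416667⌋ = 5 → f.
Extended square (30″×15″, digits 0–9): lon ⌊0.04600/0.00833333⌋ = 5; lat ⌊0.03013/0.00416667⌋ = 7.

AK19sf57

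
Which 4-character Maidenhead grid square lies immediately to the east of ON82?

Longitude square 8; +1 → 9.
The latitude characters are unchanged.

ON92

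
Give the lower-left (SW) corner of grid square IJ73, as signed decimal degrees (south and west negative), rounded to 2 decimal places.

Field I=8, J=9: +8·20° lon, +9·10° lat → SW at lon -20°, lat 0°.
Square 7, 3: +7·2° lon, +3·1° lat → SW at lon -6°, lat 3°.
latitude 3.00, longitude -6.00.

3.00, -6.00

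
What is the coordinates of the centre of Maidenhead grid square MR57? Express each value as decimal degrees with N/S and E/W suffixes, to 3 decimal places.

Field M=12, R=17: +12·20° lon, +17·10° lat → SW at lon 60°, lat 80°.
Square 5, 7: +5·2° lon, +7·1° lat → SW at lon 70°, lat 87°.
Cell spans 2° lon × 1° lat. Centre is SW corner plus half of each.
latitude 87.500° N, longitude 71.000° E.

87.500° N, 71.000° E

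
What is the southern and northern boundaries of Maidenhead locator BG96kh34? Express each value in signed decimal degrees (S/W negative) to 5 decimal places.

-23.69167, -23.68750

Field B=1, G=6: +1·20° lon, +6·10° lat → SW at lon -160°, lat -30°.
Square 9, 6: +9·2° lon, +6·1° lat → SW at lon -142°, lat -24°.
Subsquare k=10, h=7: +10·0.0833333° lon, +7·0.0416667° lat → SW at lon -141.167°, lat -23.7083°.
Extended square 3, 4: +3·0.00833333° lon, +4·0.00416667° lat → SW at lon -141.142°, lat -23.6917°.
Cell spans 0.00833333° lon × 0.00416667° lat.
south -23.69167, north -23.68750.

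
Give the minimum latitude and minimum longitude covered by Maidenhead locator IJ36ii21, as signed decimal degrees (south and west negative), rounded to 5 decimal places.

6.33750, -13.31667

Field I=8, J=9: +8·20° lon, +9·10° lat → SW at lon -20°, lat 0°.
Square 3, 6: +3·2° lon, +6·1° lat → SW at lon -14°, lat 6°.
Subsquare i=8, i=8: +8·0.0833333° lon, +8·0.0416667° lat → SW at lon -13.3333°, lat 6.33333°.
Extended square 2, 1: +2·0.00833333° lon, +1·0.00416667° lat → SW at lon -13.3167°, lat 6.3375°.
latitude 6.33750, longitude -13.31667.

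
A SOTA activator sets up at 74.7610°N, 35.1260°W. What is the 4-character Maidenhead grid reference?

Add 180° to longitude and 90° to latitude: 144.87, 164.76.
Field: lon ⌊144.87/20⌋ = 7 → H; lat ⌊164.76/10⌋ = 16 → Q.
Square: lon ⌊4.87/2⌋ = 2; lat ⌊4.76/1⌋ = 4.

HQ24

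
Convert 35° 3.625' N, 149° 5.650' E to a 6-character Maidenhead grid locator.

QM45nb

Add 180° to longitude and 90° to latitude: 329.0942, 125.0604.
Field (20°×10°, letters A–R): lon ⌊329.0942/20⌋ = 16 → Q; lat ⌊125.0604/10⌋ = 12 → M.
Square (2°×1°, digits 0–9): lon ⌊9.0942/2⌋ = 4; lat ⌊5.0604/1⌋ = 5.
Subsquare (5′×2.5′, letters a–x): lon ⌊1.0942/0.0833333⌋ = 13 → n; lat ⌊0.0604/0.0416667⌋ = 1 → b.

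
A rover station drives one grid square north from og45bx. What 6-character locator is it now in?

Latitude subsquare x = 23; +1 → 24, wraps to 0 = a, carry into square.
Latitude square 5; +1 → 6.
The longitude characters are unchanged.

OG46ba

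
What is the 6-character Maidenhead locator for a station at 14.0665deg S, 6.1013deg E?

JH35bw

Offset from 180°W / 90°S: lon 186.1013°, lat 75.9335°.
Field: lon ⌊186.1013/20⌋ = 9 → J; lat ⌊75.9335/10⌋ = 7 → H.
Square: lon ⌊6.1013/2⌋ = 3; lat ⌊5.9335/1⌋ = 5.
Subsquare: lon ⌊0.1013/0.0833333⌋ = 1 → b; lat ⌊0.9335/0.0416667⌋ = 22 → w.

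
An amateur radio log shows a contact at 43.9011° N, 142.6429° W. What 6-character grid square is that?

BN83qv

Offset from 180°W / 90°S: lon 37.3571°, lat 133.9011°.
Field (20°×10°, letters A–R): lon ⌊37.3571/20⌋ = 1 → B; lat ⌊133.9011/10⌋ = 13 → N.
Square (2°×1°, digits 0–9): lon ⌊17.3571/2⌋ = 8; lat ⌊3.9011/1⌋ = 3.
Subsquare (5′×2.5′, letters a–x): lon ⌊1.3571/0.0833333⌋ = 16 → q; lat ⌊0.9011/0.0416667⌋ = 21 → v.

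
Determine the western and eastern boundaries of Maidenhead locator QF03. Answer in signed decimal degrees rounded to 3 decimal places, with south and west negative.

140.000, 142.000

Field Q=16, F=5: +16·20° lon, +5·10° lat → SW at lon 140°, lat -40°.
Square 0, 3: +0·2° lon, +3·1° lat → SW at lon 140°, lat -37°.
Cell spans 2° lon × 1° lat.
west 140.000, east 142.000.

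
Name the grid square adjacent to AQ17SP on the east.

Longitude subsquare s = 18; +1 → 19 = t.
The latitude characters are unchanged.

AQ17tp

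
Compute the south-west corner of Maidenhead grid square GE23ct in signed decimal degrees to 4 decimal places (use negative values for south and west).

-46.2083, -55.8333

Field G=6, E=4: +6·20° lon, +4·10° lat → SW at lon -60°, lat -50°.
Square 2, 3: +2·2° lon, +3·1° lat → SW at lon -56°, lat -47°.
Subsquare c=2, t=19: +2·0.0833333° lon, +19·0.0416667° lat → SW at lon -55.8333°, lat -46.2083°.
latitude -46.2083, longitude -55.8333.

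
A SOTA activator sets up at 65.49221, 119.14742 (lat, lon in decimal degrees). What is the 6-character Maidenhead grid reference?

OP95nl

Offset from 180°W / 90°S: lon 299.1474°, lat 155.4922°.
Field: 299.1474/20 → 14 → O, 155.4922/10 → 15 → P; chars OP.
Square: 19.1474/2 → 9, 5.4922/1 → 5; chars 95.
Subsquare: 1.1474/0.0833333 → 13 → n, 0.4922/0.0416667 → 11 → l; chars nl.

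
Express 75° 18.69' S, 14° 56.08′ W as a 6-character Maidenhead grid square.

Add 180° to longitude and 90° to latitude: 165.0653, 14.6885.
Field: 165.0653/20 → 8 → I, 14.6885/10 → 1 → B; chars IB.
Square: 5.0653/2 → 2, 4.6885/1 → 4; chars 24.
Subsquare: 1.0653/0.0833333 → 12 → m, 0.6885/0.0416667 → 16 → q; chars mq.

IB24mq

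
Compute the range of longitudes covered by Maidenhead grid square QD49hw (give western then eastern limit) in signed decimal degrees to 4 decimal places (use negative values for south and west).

Field Q=16, D=3: +16·20° lon, +3·10° lat → SW at lon 140°, lat -60°.
Square 4, 9: +4·2° lon, +9·1° lat → SW at lon 148°, lat -51°.
Subsquare h=7, w=22: +7·0.0833333° lon, +22·0.0416667° lat → SW at lon 148.583°, lat -50.0833°.
Cell spans 0.0833333° lon × 0.0416667° lat.
west 148.5833, east 148.6667.

148.5833, 148.6667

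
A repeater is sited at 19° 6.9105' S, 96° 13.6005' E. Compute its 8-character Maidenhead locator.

NH80cv72

Shift to the Maidenhead origin (180°W, 90°S): lon 276.22668, lat 70.88483.
Field: lon ⌊276.22668/20⌋ = 13 → N; lat ⌊70.88483/10⌋ = 7 → H.
Square: lon ⌊16.22668/2⌋ = 8; lat ⌊0.88483/1⌋ = 0.
Subsquare: lon ⌊0.22668/0.0833333⌋ = 2 → c; lat ⌊0.88483/0.0416667⌋ = 21 → v.
Extended square: lon ⌊0.06001/0.00833333⌋ = 7; lat ⌊0.00983/0.00416667⌋ = 2.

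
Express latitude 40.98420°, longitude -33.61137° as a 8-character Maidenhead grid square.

HN30ex66

Shift to the Maidenhead origin (180°W, 90°S): lon 146.38863, lat 130.98420.
Field (20°×10°, letters A–R): 146.38863/20 → 7 → H, 130.98420/10 → 13 → N; chars HN.
Square (2°×1°, digits 0–9): 6.38863/2 → 3, 0.98420/1 → 0; chars 30.
Subsquare (5′×2.5′, letters a–x): 0.38863/0.0833333 → 4 → e, 0.98420/0.0416667 → 23 → x; chars ex.
Extended square (30″×15″, digits 0–9): 0.05530/0.00833333 → 6, 0.02587/0.00416667 → 6; chars 66.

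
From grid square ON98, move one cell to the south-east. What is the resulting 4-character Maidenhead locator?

Longitude square 9; +1 → 10, wraps to 0, carry into field.
Longitude field O = 14; +1 → 15 = P.
Latitude square 8; −1 → 7.

PN07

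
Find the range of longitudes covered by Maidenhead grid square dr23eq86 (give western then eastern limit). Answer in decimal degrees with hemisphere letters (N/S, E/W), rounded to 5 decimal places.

115.60000° W, 115.59167° W

Field D=3, R=17: +3·20° lon, +17·10° lat → SW at lon -120°, lat 80°.
Square 2, 3: +2·2° lon, +3·1° lat → SW at lon -116°, lat 83°.
Subsquare e=4, q=16: +4·0.0833333° lon, +16·0.0416667° lat → SW at lon -115.667°, lat 83.6667°.
Extended square 8, 6: +8·0.00833333° lon, +6·0.00416667° lat → SW at lon -115.6°, lat 83.6917°.
Cell spans 0.00833333° lon × 0.00416667° lat.
west 115.60000° W, east 115.59167° W.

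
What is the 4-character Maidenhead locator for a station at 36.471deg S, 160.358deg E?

Shift to the Maidenhead origin (180°W, 90°S): lon 340.36, lat 53.53.
Field: lon ⌊340.36/20⌋ = 17 → R; lat ⌊53.53/10⌋ = 5 → F.
Square: lon ⌊0.36/2⌋ = 0; lat ⌊3.53/1⌋ = 3.

RF03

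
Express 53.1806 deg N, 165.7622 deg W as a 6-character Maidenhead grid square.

AO73ce

Add 180° to longitude and 90° to latitude: 14.2378, 143.1806.
Field: lon ⌊14.2378/20⌋ = 0 → A; lat ⌊143.1806/10⌋ = 14 → O.
Square: lon ⌊14.2378/2⌋ = 7; lat ⌊3.1806/1⌋ = 3.
Subsquare: lon ⌊0.2378/0.0833333⌋ = 2 → c; lat ⌊0.1806/0.0416667⌋ = 4 → e.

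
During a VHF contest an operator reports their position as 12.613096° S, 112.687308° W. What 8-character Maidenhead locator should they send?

DH37pj72

Shift to the Maidenhead origin (180°W, 90°S): lon 67.31269, lat 77.38690.
Field: lon ⌊67.31269/20⌋ = 3 → D; lat ⌊77.38690/10⌋ = 7 → H.
Square: lon ⌊7.31269/2⌋ = 3; lat ⌊7.38690/1⌋ = 7.
Subsquare: lon ⌊1.31269/0.0833333⌋ = 15 → p; lat ⌊0.38690/0.0416667⌋ = 9 → j.
Extended square: lon ⌊0.06269/0.00833333⌋ = 7; lat ⌊0.01190/0.00416667⌋ = 2.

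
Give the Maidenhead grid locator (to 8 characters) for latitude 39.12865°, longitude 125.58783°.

PM29td00

Shift to the Maidenhead origin (180°W, 90°S): lon 305.58783, lat 129.12865.
Field: 305.58783/20 → 15 → P, 129.12865/10 → 12 → M; chars PM.
Square: 5.58783/2 → 2, 9.12865/1 → 9; chars 29.
Subsquare: 1.58783/0.0833333 → 19 → t, 0.12865/0.0416667 → 3 → d; chars td.
Extended square: 0.00450/0.00833333 → 0, 0.00365/0.00416667 → 0; chars 00.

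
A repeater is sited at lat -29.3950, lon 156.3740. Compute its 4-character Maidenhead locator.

Add 180° to longitude and 90° to latitude: 336.37, 60.61.
Field: lon ⌊336.37/20⌋ = 16 → Q; lat ⌊60.61/10⌋ = 6 → G.
Square: lon ⌊16.37/2⌋ = 8; lat ⌊0.61/1⌋ = 0.

QG80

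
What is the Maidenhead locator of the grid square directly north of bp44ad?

BP44ae

Latitude subsquare d = 3; +1 → 4 = e.
The longitude characters are unchanged.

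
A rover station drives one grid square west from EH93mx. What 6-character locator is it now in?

EH93lx

Longitude subsquare m = 12; −1 → 11 = l.
The latitude characters are unchanged.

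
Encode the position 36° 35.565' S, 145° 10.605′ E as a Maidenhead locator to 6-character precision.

Offset from 180°W / 90°S: lon 325.1767°, lat 53.4072°.
Field (20°×10°, letters A–R): 325.1767/20 → 16 → Q, 53.4072/10 → 5 → F; chars QF.
Square (2°×1°, digits 0–9): 5.1767/2 → 2, 3.4072/1 → 3; chars 23.
Subsquare (5′×2.5′, letters a–x): 1.1767/0.0833333 → 14 → o, 0.4072/0.0416667 → 9 → j; chars oj.

QF23oj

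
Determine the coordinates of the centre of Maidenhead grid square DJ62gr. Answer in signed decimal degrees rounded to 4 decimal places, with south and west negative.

2.7292, -107.4583

Field D=3, J=9: +3·20° lon, +9·10° lat → SW at lon -120°, lat 0°.
Square 6, 2: +6·2° lon, +2·1° lat → SW at lon -108°, lat 2°.
Subsquare g=6, r=17: +6·0.0833333° lon, +17·0.0416667° lat → SW at lon -107.5°, lat 2.70833°.
Cell spans 0.0833333° lon × 0.0416667° lat. Centre is SW corner plus half of each.
latitude 2.7292, longitude -107.4583.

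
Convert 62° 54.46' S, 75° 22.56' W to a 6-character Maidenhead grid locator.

Shift to the Maidenhead origin (180°W, 90°S): lon 104.6240, lat 27.0923.
Field: lon ⌊104.6240/20⌋ = 5 → F; lat ⌊27.0923/10⌋ = 2 → C.
Square: lon ⌊4.6240/2⌋ = 2; lat ⌊7.0923/1⌋ = 7.
Subsquare: lon ⌊0.6240/0.0833333⌋ = 7 → h; lat ⌊0.0923/0.0416667⌋ = 2 → c.

FC27hc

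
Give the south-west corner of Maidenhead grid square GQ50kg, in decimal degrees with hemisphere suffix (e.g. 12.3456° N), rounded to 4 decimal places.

70.2500° N, 49.1667° W

Field G=6, Q=16: +6·20° lon, +16·10° lat → SW at lon -60°, lat 70°.
Square 5, 0: +5·2° lon, +0·1° lat → SW at lon -50°, lat 70°.
Subsquare k=10, g=6: +10·0.0833333° lon, +6·0.0416667° lat → SW at lon -49.1667°, lat 70.25°.
latitude 70.2500° N, longitude 49.1667° W.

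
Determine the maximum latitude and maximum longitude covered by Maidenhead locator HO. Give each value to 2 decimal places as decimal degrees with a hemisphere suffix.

Field H=7, O=14: +7·20° lon, +14·10° lat → SW at lon -40°, lat 50°.
Cell spans 20° lon × 10° lat. NE corner is SW corner plus one full cell.
latitude 60.00° N, longitude 20.00° W.

60.00° N, 20.00° W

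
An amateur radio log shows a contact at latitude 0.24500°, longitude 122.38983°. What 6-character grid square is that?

PJ10ef

Add 180° to longitude and 90° to latitude: 302.3898, 90.2450.
Field (20°×10°, letters A–R): 302.3898/20 → 15 → P, 90.2450/10 → 9 → J; chars PJ.
Square (2°×1°, digits 0–9): 2.3898/2 → 1, 0.2450/1 → 0; chars 10.
Subsquare (5′×2.5′, letters a–x): 0.3898/0.0833333 → 4 → e, 0.2450/0.0416667 → 5 → f; chars ef.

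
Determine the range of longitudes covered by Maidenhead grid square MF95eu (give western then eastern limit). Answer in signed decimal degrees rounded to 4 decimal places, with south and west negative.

Field M=12, F=5: +12·20° lon, +5·10° lat → SW at lon 60°, lat -40°.
Square 9, 5: +9·2° lon, +5·1° lat → SW at lon 78°, lat -35°.
Subsquare e=4, u=20: +4·0.0833333° lon, +20·0.0416667° lat → SW at lon 78.3333°, lat -34.1667°.
Cell spans 0.0833333° lon × 0.0416667° lat.
west 78.3333, east 78.4167.

78.3333, 78.4167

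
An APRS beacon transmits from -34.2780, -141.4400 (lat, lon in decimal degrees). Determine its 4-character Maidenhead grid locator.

BF95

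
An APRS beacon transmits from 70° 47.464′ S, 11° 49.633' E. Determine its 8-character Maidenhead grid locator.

Shift to the Maidenhead origin (180°W, 90°S): lon 191.82722, lat 19.20893.
Field: lon ⌊191.82722/20⌋ = 9 → J; lat ⌊19.20893/10⌋ = 1 → B.
Square: lon ⌊11.82722/2⌋ = 5; lat ⌊9.20893/1⌋ = 9.
Subsquare: lon ⌊1.82722/0.0833333⌋ = 21 → v; lat ⌊0.20893/0.0416667⌋ = 5 → f.
Extended square: lon ⌊0.07722/0.00833333⌋ = 9; lat ⌊0.00060/0.00416667⌋ = 0.

JB59vf90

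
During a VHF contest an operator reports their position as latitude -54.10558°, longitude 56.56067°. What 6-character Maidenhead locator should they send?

LD85gv

Offset from 180°W / 90°S: lon 236.5607°, lat 35.8944°.
Field (20°×10°, letters A–R): lon ⌊236.5607/20⌋ = 11 → L; lat ⌊35.8944/10⌋ = 3 → D.
Square (2°×1°, digits 0–9): lon ⌊16.5607/2⌋ = 8; lat ⌊5.8944/1⌋ = 5.
Subsquare (5′×2.5′, letters a–x): lon ⌊0.5607/0.0833333⌋ = 6 → g; lat ⌊0.8944/0.0416667⌋ = 21 → v.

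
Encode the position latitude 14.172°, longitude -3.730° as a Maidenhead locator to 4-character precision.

Shift to the Maidenhead origin (180°W, 90°S): lon 176.27, lat 104.17.
Field (20°×10°, letters A–R): lon ⌊176.27/20⌋ = 8 → I; lat ⌊104.17/10⌋ = 10 → K.
Square (2°×1°, digits 0–9): lon ⌊16.27/2⌋ = 8; lat ⌊4.17/1⌋ = 4.

IK84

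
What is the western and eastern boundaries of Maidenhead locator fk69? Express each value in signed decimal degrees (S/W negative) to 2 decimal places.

-68.00, -66.00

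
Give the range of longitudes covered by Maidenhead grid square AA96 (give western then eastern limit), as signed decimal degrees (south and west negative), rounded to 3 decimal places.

Field A=0, A=0: +0·20° lon, +0·10° lat → SW at lon -180°, lat -90°.
Square 9, 6: +9·2° lon, +6·1° lat → SW at lon -162°, lat -84°.
Cell spans 2° lon × 1° lat.
west -162.000, east -160.000.

-162.000, -160.000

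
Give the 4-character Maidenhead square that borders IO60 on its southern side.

IN69

Latitude square 0; −1 → -1, wraps to 9, carry into field.
Latitude field O = 14; −1 → 13 = N.
The longitude characters are unchanged.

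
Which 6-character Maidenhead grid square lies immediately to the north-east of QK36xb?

Longitude subsquare x = 23; +1 → 24, wraps to 0 = a, carry into square.
Longitude square 3; +1 → 4.
Latitude subsquare b = 1; +1 → 2 = c.

QK46ac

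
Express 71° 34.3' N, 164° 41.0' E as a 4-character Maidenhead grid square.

RQ21

Offset from 180°W / 90°S: lon 344.68°, lat 161.57°.
Field: 344.68/20 → 17 → R, 161.57/10 → 16 → Q; chars RQ.
Square: 4.68/2 → 2, 1.57/1 → 1; chars 21.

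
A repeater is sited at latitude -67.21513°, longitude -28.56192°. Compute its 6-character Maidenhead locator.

HC52rs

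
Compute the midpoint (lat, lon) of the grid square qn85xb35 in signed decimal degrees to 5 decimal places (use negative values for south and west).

45.06458, 157.94583

Field Q=16, N=13: +16·20° lon, +13·10° lat → SW at lon 140°, lat 40°.
Square 8, 5: +8·2° lon, +5·1° lat → SW at lon 156°, lat 45°.
Subsquare x=23, b=1: +23·0.0833333° lon, +1·0.0416667° lat → SW at lon 157.917°, lat 45.0417°.
Extended square 3, 5: +3·0.00833333° lon, +5·0.00416667° lat → SW at lon 157.942°, lat 45.0625°.
Cell spans 0.00833333° lon × 0.00416667° lat. Centre is SW corner plus half of each.
latitude 45.06458, longitude 157.94583.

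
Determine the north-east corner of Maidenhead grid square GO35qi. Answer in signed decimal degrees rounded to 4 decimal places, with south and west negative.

Field G=6, O=14: +6·20° lon, +14·10° lat → SW at lon -60°, lat 50°.
Square 3, 5: +3·2° lon, +5·1° lat → SW at lon -54°, lat 55°.
Subsquare q=16, i=8: +16·0.0833333° lon, +8·0.0416667° lat → SW at lon -52.6667°, lat 55.3333°.
Cell spans 0.0833333° lon × 0.0416667° lat. NE corner is SW corner plus one full cell.
latitude 55.3750, longitude -52.5833.

55.3750, -52.5833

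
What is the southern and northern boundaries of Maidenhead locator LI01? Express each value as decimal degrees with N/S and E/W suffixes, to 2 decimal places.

9.00° S, 8.00° S

Field L=11, I=8: +11·20° lon, +8·10° lat → SW at lon 40°, lat -10°.
Square 0, 1: +0·2° lon, +1·1° lat → SW at lon 40°, lat -9°.
Cell spans 2° lon × 1° lat.
south 9.00° S, north 8.00° S.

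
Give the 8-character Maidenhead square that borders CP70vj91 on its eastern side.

Longitude extended square 9; +1 → 10, wraps to 0, carry into subsquare.
Longitude subsquare v = 21; +1 → 22 = w.
The latitude characters are unchanged.

CP70wj01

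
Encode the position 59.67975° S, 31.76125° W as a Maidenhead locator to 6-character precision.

HD40ch

Add 180° to longitude and 90° to latitude: 148.2388, 30.3203.
Field: lon ⌊148.2388/20⌋ = 7 → H; lat ⌊30.3203/10⌋ = 3 → D.
Square: lon ⌊8.2388/2⌋ = 4; lat ⌊0.3203/1⌋ = 0.
Subsquare: lon ⌊0.2388/0.0833333⌋ = 2 → c; lat ⌊0.3203/0.0416667⌋ = 7 → h.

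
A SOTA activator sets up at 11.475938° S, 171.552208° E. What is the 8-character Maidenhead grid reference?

RH58sm65

Offset from 180°W / 90°S: lon 351.55221°, lat 78.52406°.
Field: 351.55221/20 → 17 → R, 78.52406/10 → 7 → H; chars RH.
Square: 11.55221/2 → 5, 8.52406/1 → 8; chars 58.
Subsquare: 1.55221/0.0833333 → 18 → s, 0.52406/0.0416667 → 12 → m; chars sm.
Extended square: 0.05221/0.00833333 → 6, 0.02406/0.00416667 → 5; chars 65.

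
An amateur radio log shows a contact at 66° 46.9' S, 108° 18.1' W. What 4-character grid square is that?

DC53

Shift to the Maidenhead origin (180°W, 90°S): lon 71.70, lat 23.22.
Field (20°×10°, letters A–R): lon ⌊71.70/20⌋ = 3 → D; lat ⌊23.22/10⌋ = 2 → C.
Square (2°×1°, digits 0–9): lon ⌊11.70/2⌋ = 5; lat ⌊3.22/1⌋ = 3.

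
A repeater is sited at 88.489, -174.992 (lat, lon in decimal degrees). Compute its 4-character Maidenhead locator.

AR28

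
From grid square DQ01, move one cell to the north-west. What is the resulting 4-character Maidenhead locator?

Longitude square 0; −1 → -1, wraps to 9, carry into field.
Longitude field D = 3; −1 → 2 = C.
Latitude square 1; +1 → 2.

CQ92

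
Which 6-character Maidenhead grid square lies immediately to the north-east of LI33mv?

LI33nw

Longitude subsquare m = 12; +1 → 13 = n.
Latitude subsquare v = 21; +1 → 22 = w.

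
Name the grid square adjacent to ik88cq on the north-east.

Longitude subsquare c = 2; +1 → 3 = d.
Latitude subsquare q = 16; +1 → 17 = r.

IK88dr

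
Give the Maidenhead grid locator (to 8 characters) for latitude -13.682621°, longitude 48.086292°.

LH46bh06

Add 180° to longitude and 90° to latitude: 228.08629, 76.31738.
Field: 228.08629/20 → 11 → L, 76.31738/10 → 7 → H; chars LH.
Square: 8.08629/2 → 4, 6.31738/1 → 6; chars 46.
Subsquare: 0.08629/0.0833333 → 1 → b, 0.31738/0.0416667 → 7 → h; chars bh.
Extended square: 0.00296/0.00833333 → 0, 0.02571/0.00416667 → 6; chars 06.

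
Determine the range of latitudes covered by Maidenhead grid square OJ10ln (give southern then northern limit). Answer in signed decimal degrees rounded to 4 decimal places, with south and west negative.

0.5417, 0.5833

Field O=14, J=9: +14·20° lon, +9·10° lat → SW at lon 100°, lat 0°.
Square 1, 0: +1·2° lon, +0·1° lat → SW at lon 102°, lat 0°.
Subsquare l=11, n=13: +11·0.0833333° lon, +13·0.0416667° lat → SW at lon 102.917°, lat 0.541667°.
Cell spans 0.0833333° lon × 0.0416667° lat.
south 0.5417, north 0.5833.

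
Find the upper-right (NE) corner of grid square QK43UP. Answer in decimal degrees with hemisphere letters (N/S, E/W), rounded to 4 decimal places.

13.6667° N, 149.7500° E

Field Q=16, K=10: +16·20° lon, +10·10° lat → SW at lon 140°, lat 10°.
Square 4, 3: +4·2° lon, +3·1° lat → SW at lon 148°, lat 13°.
Subsquare u=20, p=15: +20·0.0833333° lon, +15·0.0416667° lat → SW at lon 149.667°, lat 13.625°.
Cell spans 0.0833333° lon × 0.0416667° lat. NE corner is SW corner plus one full cell.
latitude 13.6667° N, longitude 149.7500° E.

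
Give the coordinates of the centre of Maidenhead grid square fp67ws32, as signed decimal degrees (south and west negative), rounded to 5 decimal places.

Field F=5, P=15: +5·20° lon, +15·10° lat → SW at lon -80°, lat 60°.
Square 6, 7: +6·2° lon, +7·1° lat → SW at lon -68°, lat 67°.
Subsquare w=22, s=18: +22·0.0833333° lon, +18·0.0416667° lat → SW at lon -66.1667°, lat 67.75°.
Extended square 3, 2: +3·0.00833333° lon, +2·0.00416667° lat → SW at lon -66.1417°, lat 67.7583°.
Cell spans 0.00833333° lon × 0.00416667° lat. Centre is SW corner plus half of each.
latitude 67.76042, longitude -66.13750.

67.76042, -66.13750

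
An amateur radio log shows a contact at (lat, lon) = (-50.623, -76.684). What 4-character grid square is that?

Shift to the Maidenhead origin (180°W, 90°S): lon 103.32, lat 39.38.
Field: 103.32/20 → 5 → F, 39.38/10 → 3 → D; chars FD.
Square: 3.32/2 → 1, 9.38/1 → 9; chars 19.

FD19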